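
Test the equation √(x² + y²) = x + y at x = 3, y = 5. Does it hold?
Substituting x = 3, y = 5:

LHS = √(3² + 5²) = √(34) ≈ 5.831
RHS = 3 + 5 = 8

LHS ≠ RHS, so the equation does not hold at this point.

Answer: Fails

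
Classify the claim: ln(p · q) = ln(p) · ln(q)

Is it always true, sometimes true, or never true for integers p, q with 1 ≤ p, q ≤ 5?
Sometimes true

It holds at (p, q) = (1, 1) (both sides equal 0), but fails at (p, q) = (2, 3) (LHS = ln(6) ≈ 1.792, RHS = ln(2)·ln(3) ≈ 0.7615).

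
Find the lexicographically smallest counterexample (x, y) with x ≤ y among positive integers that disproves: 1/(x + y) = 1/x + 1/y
(x, y) = (1, 1)

Substituting (1, 1) into the claim:
LHS = 1/(1 + 1) = 1/2
RHS = 1/1 + 1/1 = 2

Since LHS ≠ RHS, this pair disproves the claim, and no lexicographically smaller pair (x ≤ y, positive integers) does.

For instance (2, 4) is also a counterexample (LHS = 1/6, RHS = 3/4), but it's lexicographically larger.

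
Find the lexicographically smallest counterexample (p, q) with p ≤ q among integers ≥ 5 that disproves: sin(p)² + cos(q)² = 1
(p, q) = (5, 6)

Substituting (5, 6) into the claim:
LHS = sin(5)² + cos(6)² ≈ 1.841
RHS = 1

Since LHS ≠ RHS, this pair disproves the claim, and no lexicographically smaller pair (p ≤ q, integers ≥ 5) does.

For instance (6, 7) is also a counterexample (LHS = sin(6)² + cos(7)² ≈ 0.6464, RHS = 1), but it's lexicographically larger.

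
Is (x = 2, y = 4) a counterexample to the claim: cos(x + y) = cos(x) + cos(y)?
Substituting x = 2, y = 4:
LHS = cos(2 + 4) = cos(6) ≈ 0.9602
RHS = cos(2) + cos(4) ≈ -1.07

Since LHS ≠ RHS, this pair disproves the claim.

Answer: Yes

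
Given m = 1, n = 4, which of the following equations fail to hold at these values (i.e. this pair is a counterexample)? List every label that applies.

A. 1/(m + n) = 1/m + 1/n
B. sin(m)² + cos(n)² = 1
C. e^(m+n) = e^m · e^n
Evaluating each claim at the given values:
A. LHS = 1/5, RHS = 5/4 → fails here (LHS ≠ RHS)
B. LHS = cos(4)² + sin(1)² ≈ 1.135, RHS = 1 → fails here (LHS ≠ RHS)
C. LHS = e^5 ≈ 148.4, RHS = e^5 ≈ 148.4 → holds here (LHS = RHS)

Answer: A, B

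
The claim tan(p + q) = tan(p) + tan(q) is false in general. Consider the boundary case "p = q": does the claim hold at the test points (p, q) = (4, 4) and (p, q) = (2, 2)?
No, fails at both test points

At (4, 4): LHS = tan(8) ≈ -6.8 ≠ RHS = 2·tan(4) ≈ 2.316
At (2, 2): LHS = tan(4) ≈ 1.158 ≠ RHS = 2·tan(2) ≈ -4.37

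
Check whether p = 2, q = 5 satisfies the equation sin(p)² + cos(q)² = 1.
Substituting p = 2, q = 5:

LHS = sin(2)² + cos(5)² ≈ 0.9073
RHS = 1

LHS ≠ RHS, so the equation does not hold at this point.

Answer: Fails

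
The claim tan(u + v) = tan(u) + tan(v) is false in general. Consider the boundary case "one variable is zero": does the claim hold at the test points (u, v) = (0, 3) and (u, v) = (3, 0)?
At (0, 3): LHS = tan(3) ≈ -0.1425, RHS = tan(3) ≈ -0.1425 → equal
At (3, 0): LHS = tan(3) ≈ -0.1425, RHS = tan(3) ≈ -0.1425 → equal

So the claim does hold at both of these boundary points, even though it is not an identity.

Answer: Yes, holds at both test points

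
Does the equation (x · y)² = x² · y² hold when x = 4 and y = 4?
Substituting x = 4, y = 4:

LHS = (4 · 4)² = 256
RHS = 4² · 4² = 256

LHS = RHS, so the equation holds at this point.

Answer: Holds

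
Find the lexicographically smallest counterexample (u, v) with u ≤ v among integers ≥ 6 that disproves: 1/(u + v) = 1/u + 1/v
Substituting (6, 6) into the claim:
LHS = 1/(6 + 6) = 1/12
RHS = 1/6 + 1/6 = 1/3

Since LHS ≠ RHS, this pair disproves the claim, and no lexicographically smaller pair (u ≤ v, integers ≥ 6) does.

For instance (10, 11) is also a counterexample (LHS = 1/21, RHS = 21/110), but it's lexicographically larger.

Answer: (u, v) = (6, 6)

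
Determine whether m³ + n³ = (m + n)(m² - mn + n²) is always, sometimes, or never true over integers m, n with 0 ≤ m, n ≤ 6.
Always true

The identity holds for every pair in the range. For instance at (m, n) = (5, 1): both sides equal 126.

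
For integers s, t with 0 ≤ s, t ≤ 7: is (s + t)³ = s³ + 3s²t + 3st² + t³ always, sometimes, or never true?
Always true

The identity holds for every pair in the range. For instance at (s, t) = (4, 0): both sides equal 64.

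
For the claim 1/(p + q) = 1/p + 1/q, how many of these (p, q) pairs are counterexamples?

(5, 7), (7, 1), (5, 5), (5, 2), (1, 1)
5

Testing each pair:
(5, 7): LHS = 1/12, RHS = 12/35 → counterexample
(7, 1): LHS = 1/8, RHS = 8/7 → counterexample
(5, 5): LHS = 1/10, RHS = 2/5 → counterexample
(5, 2): LHS = 1/7, RHS = 7/10 → counterexample
(1, 1): LHS = 1/2, RHS = 2 → counterexample

That makes 5 counterexamples.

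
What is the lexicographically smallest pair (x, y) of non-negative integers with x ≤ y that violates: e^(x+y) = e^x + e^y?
Substituting (0, 0) into the claim:
LHS = e^(0+0) = 1
RHS = e^0 + e^0 = 2

Since LHS ≠ RHS, this pair disproves the claim, and no lexicographically smaller pair (x ≤ y, non-negative integers) does.

For instance (1, 1) is also a counterexample (LHS = e^2 ≈ 7.389, RHS = 2·e ≈ 5.437), but it's lexicographically larger.

Answer: (x, y) = (0, 0)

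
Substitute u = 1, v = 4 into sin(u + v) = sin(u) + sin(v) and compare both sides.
LHS = sin(1 + 4) = sin(5) ≈ -0.9589
RHS = sin(1) + sin(4) ≈ 0.08467

LHS ≠ RHS (they differ by about 1.044), so the equation does not hold here.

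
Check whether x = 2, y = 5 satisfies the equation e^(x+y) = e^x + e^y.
Fails

Substituting x = 2, y = 5:

LHS = e^(2+5) = e^7 ≈ 1097
RHS = e^2 + e^5 ≈ 155.8

LHS ≠ RHS, so the equation does not hold at this point.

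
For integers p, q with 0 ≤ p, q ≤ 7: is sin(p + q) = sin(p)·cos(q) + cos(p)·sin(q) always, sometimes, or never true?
Always true

The identity holds for every pair in the range. For instance at (p, q) = (5, 5): both sides equal sin(10) ≈ -0.544.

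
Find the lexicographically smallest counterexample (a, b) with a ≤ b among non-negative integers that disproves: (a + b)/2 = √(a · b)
Substituting (0, 1) into the claim:
LHS = (0 + 1)/2 = 1/2
RHS = √(0 · 1) = 0

Since LHS ≠ RHS, this pair disproves the claim, and no lexicographically smaller pair (a ≤ b, non-negative integers) does.

For instance (5, 7) is also a counterexample (LHS = 6, RHS = √(35) ≈ 5.916), but it's lexicographically larger.

Answer: (a, b) = (0, 1)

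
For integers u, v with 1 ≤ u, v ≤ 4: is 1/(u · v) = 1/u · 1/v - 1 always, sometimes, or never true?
The claim fails for every pair in the range. For instance at (u, v) = (2, 2): LHS = 1/4, RHS = -3/4.

Answer: Never true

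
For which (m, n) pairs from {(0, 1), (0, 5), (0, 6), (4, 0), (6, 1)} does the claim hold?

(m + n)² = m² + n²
(0, 1), (0, 5), (0, 6), (4, 0)

Testing each pair:
(0, 1): LHS = 1, RHS = 1 → holds
(0, 5): LHS = 25, RHS = 25 → holds
(0, 6): LHS = 36, RHS = 36 → holds
(4, 0): LHS = 16, RHS = 16 → holds
(6, 1): LHS = 49, RHS = 37 → fails

4 of 5 pairs satisfy the claim.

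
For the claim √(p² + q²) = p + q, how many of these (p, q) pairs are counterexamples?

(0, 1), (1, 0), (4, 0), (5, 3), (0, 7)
Testing each pair:
(0, 1): LHS = 1, RHS = 1 → satisfies claim
(1, 0): LHS = 1, RHS = 1 → satisfies claim
(4, 0): LHS = 4, RHS = 4 → satisfies claim
(5, 3): LHS = √(34) ≈ 5.831, RHS = 8 → counterexample
(0, 7): LHS = 7, RHS = 7 → satisfies claim

That makes 1 counterexample.

Answer: 1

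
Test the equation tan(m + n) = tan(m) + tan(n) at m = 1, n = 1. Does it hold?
Fails

Substituting m = 1, n = 1:

LHS = tan(1 + 1) = tan(2) ≈ -2.185
RHS = tan(1) + tan(1) = 2·tan(1) ≈ 3.115

LHS ≠ RHS, so the equation does not hold at this point.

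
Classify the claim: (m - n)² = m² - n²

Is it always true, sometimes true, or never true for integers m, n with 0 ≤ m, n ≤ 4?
It holds at (m, n) = (4, 0) (both sides equal 16), but fails at (m, n) = (2, 1) (LHS = 1, RHS = 3).

Answer: Sometimes true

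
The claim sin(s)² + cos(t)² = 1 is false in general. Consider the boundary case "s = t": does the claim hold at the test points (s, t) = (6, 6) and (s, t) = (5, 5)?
Yes, holds at both test points

At (6, 6): LHS = sin(6)² + cos(6)² = 1, RHS = 1 → equal
At (5, 5): LHS = cos(5)² + sin(5)² = 1, RHS = 1 → equal

So the claim does hold at both of these boundary points, even though it is not an identity.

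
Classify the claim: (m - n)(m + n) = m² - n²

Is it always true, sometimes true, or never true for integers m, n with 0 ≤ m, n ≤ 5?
The identity holds for every pair in the range. For instance at (m, n) = (5, 5): both sides equal 0.

Answer: Always true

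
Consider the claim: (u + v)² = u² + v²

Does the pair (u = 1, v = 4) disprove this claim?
Substituting u = 1, v = 4:
LHS = (1 + 4)² = 25
RHS = 1² + 4² = 17

Since LHS ≠ RHS, this pair disproves the claim.

Answer: Yes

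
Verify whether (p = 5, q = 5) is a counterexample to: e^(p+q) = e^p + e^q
Yes

Substituting p = 5, q = 5:
LHS = e^(5+5) = e^10 ≈ 22026.5
RHS = e^5 + e^5 = 2·e^5 ≈ 296.8

Since LHS ≠ RHS, this pair disproves the claim.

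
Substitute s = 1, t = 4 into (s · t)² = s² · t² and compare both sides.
LHS = (1 · 4)² = 16
RHS = 1² · 4² = 16

LHS = RHS: the two sides agree.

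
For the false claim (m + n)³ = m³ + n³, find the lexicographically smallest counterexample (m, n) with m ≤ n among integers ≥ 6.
(m, n) = (6, 6)

Substituting (6, 6) into the claim:
LHS = (6 + 6)³ = 1728
RHS = 6³ + 6³ = 432

Since LHS ≠ RHS, this pair disproves the claim, and no lexicographically smaller pair (m ≤ n, integers ≥ 6) does.

For instance (8, 10) is also a counterexample (LHS = 5832, RHS = 1512), but it's lexicographically larger.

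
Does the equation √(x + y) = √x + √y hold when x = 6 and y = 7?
Fails

Substituting x = 6, y = 7:

LHS = √(6 + 7) = √(13) ≈ 3.606
RHS = √6 + √7 = √(6) + √(7) ≈ 5.095

LHS ≠ RHS, so the equation does not hold at this point.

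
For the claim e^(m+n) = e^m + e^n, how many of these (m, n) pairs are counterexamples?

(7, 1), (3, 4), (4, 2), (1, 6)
4

Testing each pair:
(7, 1): LHS = e^8 ≈ 2981, RHS = e + e^7 ≈ 1099 → counterexample
(3, 4): LHS = e^7 ≈ 1097, RHS = e^3 + e^4 ≈ 74.68 → counterexample
(4, 2): LHS = e^6 ≈ 403.4, RHS = e^2 + e^4 ≈ 61.99 → counterexample
(1, 6): LHS = e^7 ≈ 1097, RHS = e + e^6 ≈ 406.1 → counterexample

That makes 4 counterexamples.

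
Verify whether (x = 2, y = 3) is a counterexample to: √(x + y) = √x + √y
Substituting x = 2, y = 3:
LHS = √(2 + 3) = √(5) ≈ 2.236
RHS = √2 + √3 = √(2) + √(3) ≈ 3.146

Since LHS ≠ RHS, this pair disproves the claim.

Answer: Yes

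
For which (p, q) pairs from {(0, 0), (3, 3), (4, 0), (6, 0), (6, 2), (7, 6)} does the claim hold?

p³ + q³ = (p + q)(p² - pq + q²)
Testing each pair:
(0, 0): LHS = 0, RHS = 0 → holds
(3, 3): LHS = 54, RHS = 54 → holds
(4, 0): LHS = 64, RHS = 64 → holds
(6, 0): LHS = 216, RHS = 216 → holds
(6, 2): LHS = 224, RHS = 224 → holds
(7, 6): LHS = 559, RHS = 559 → holds

Every pair satisfies the claim.

Answer: All pairs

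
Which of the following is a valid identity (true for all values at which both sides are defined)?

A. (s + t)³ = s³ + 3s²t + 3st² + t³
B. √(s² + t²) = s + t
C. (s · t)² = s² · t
A

A: holds — e.g. at (4, 6), both sides equal 1000.
B: fails at (3, 5) — LHS = √(34) ≈ 5.831, RHS = 8.
C: fails at (3, 3) — LHS = 81, RHS = 27.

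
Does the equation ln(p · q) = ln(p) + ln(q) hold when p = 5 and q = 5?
Substituting p = 5, q = 5:

LHS = ln(5 · 5) = ln(25) ≈ 3.219
RHS = ln(5) + ln(5) = 2·ln(5) ≈ 3.219

LHS = RHS, so the equation holds at this point.

Answer: Holds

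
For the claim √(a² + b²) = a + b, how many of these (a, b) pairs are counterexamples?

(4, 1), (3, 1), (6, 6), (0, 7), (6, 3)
Testing each pair:
(4, 1): LHS = √(17) ≈ 4.123, RHS = 5 → counterexample
(3, 1): LHS = √(10) ≈ 3.162, RHS = 4 → counterexample
(6, 6): LHS = 6·√(2) ≈ 8.485, RHS = 12 → counterexample
(0, 7): LHS = 7, RHS = 7 → satisfies claim
(6, 3): LHS = 3·√(5) ≈ 6.708, RHS = 9 → counterexample

That makes 4 counterexamples.

Answer: 4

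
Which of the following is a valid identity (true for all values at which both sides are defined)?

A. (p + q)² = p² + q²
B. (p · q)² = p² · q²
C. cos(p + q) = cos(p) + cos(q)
A: fails at (1, 3) — LHS = 16, RHS = 10.
B: holds — e.g. at (3, 4), both sides equal 144.
C: fails at (0, 1) — LHS = cos(1) ≈ 0.5403, RHS = cos(1) + 1 ≈ 1.54.

Answer: B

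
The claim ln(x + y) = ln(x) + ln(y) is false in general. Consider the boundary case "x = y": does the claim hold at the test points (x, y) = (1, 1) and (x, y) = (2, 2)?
At (1, 1): LHS = ln(2) ≈ 0.6931 ≠ RHS = 0
At (2, 2): LHS = ln(4) ≈ 1.386, RHS = 2·ln(2) ≈ 1.386 → equal

Answer: Only at (2, 2)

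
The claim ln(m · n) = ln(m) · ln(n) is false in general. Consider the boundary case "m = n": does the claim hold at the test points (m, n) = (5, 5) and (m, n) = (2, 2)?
No, fails at both test points

At (5, 5): LHS = ln(25) ≈ 3.219 ≠ RHS = ln(5)² ≈ 2.59
At (2, 2): LHS = ln(4) ≈ 1.386 ≠ RHS = ln(2)² ≈ 0.4805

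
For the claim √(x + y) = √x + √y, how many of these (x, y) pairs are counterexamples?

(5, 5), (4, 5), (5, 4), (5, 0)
Testing each pair:
(5, 5): LHS = √(10) ≈ 3.162, RHS = 2·√(5) ≈ 4.472 → counterexample
(4, 5): LHS = 3, RHS = 2 + √(5) ≈ 4.236 → counterexample
(5, 4): LHS = 3, RHS = 2 + √(5) ≈ 4.236 → counterexample
(5, 0): LHS = √(5) ≈ 2.236, RHS = √(5) ≈ 2.236 → satisfies claim

That makes 3 counterexamples.

Answer: 3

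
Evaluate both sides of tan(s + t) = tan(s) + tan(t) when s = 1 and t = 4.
LHS = tan(1 + 4) = tan(5) ≈ -3.381
RHS = tan(1) + tan(4) ≈ 2.715

LHS ≠ RHS (they differ by about 6.096), so the equation does not hold here.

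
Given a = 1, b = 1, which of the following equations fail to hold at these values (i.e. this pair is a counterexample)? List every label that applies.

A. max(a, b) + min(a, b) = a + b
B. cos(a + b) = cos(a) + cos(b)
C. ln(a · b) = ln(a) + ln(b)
Evaluating each claim at the given values:
A. LHS = 2, RHS = 2 → holds here (LHS = RHS)
B. LHS = cos(2) ≈ -0.4161, RHS = 2·cos(1) ≈ 1.081 → fails here (LHS ≠ RHS)
C. LHS = 0, RHS = 0 → holds here (LHS = RHS)

Answer: B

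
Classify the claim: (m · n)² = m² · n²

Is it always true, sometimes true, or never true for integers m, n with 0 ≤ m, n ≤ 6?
The identity holds for every pair in the range. For instance at (m, n) = (3, 6): both sides equal 324.

Answer: Always true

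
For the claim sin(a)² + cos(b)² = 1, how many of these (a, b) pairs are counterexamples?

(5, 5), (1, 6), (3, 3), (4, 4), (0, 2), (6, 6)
2

Testing each pair:
(5, 5): LHS = cos(5)² + sin(5)² = 1, RHS = 1 → satisfies claim
(1, 6): LHS = sin(1)² + cos(6)² ≈ 1.63, RHS = 1 → counterexample
(3, 3): LHS = sin(3)² + cos(3)² = 1, RHS = 1 → satisfies claim
(4, 4): LHS = cos(4)² + sin(4)² = 1, RHS = 1 → satisfies claim
(0, 2): LHS = cos(2)² ≈ 0.1732, RHS = 1 → counterexample
(6, 6): LHS = sin(6)² + cos(6)² = 1, RHS = 1 → satisfies claim

That makes 2 counterexamples.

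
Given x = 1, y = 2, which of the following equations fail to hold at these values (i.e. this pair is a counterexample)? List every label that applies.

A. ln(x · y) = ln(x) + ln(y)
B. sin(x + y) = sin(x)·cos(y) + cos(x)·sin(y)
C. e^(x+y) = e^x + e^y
Evaluating each claim at the given values:
A. LHS = ln(2) ≈ 0.6931, RHS = ln(2) ≈ 0.6931 → holds here (LHS = RHS)
B. LHS = sin(3) ≈ 0.1411, RHS = sin(1)·cos(2) + sin(2)·cos(1) ≈ 0.1411 → holds here (LHS = RHS)
C. LHS = e^3 ≈ 20.09, RHS = e + e^2 ≈ 10.11 → fails here (LHS ≠ RHS)

Answer: C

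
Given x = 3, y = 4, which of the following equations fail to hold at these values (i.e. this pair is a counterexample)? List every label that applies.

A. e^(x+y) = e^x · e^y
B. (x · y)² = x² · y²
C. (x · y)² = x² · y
Evaluating each claim at the given values:
A. LHS = e^7 ≈ 1097, RHS = e^7 ≈ 1097 → holds here (LHS = RHS)
B. LHS = 144, RHS = 144 → holds here (LHS = RHS)
C. LHS = 144, RHS = 36 → fails here (LHS ≠ RHS)

Answer: C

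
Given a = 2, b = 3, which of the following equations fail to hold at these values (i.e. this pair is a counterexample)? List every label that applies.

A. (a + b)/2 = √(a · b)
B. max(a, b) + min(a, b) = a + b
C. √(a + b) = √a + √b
Evaluating each claim at the given values:
A. LHS = 5/2, RHS = √(6) ≈ 2.449 → fails here (LHS ≠ RHS)
B. LHS = 5, RHS = 5 → holds here (LHS = RHS)
C. LHS = √(5) ≈ 2.236, RHS = √(2) + √(3) ≈ 3.146 → fails here (LHS ≠ RHS)

Answer: A, C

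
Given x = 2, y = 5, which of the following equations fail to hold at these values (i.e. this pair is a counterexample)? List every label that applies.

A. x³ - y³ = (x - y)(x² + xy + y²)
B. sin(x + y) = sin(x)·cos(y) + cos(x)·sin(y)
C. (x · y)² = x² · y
Evaluating each claim at the given values:
A. LHS = -117, RHS = -117 → holds here (LHS = RHS)
B. LHS = sin(7) ≈ 0.657, RHS = sin(2)·cos(5) + sin(5)·cos(2) ≈ 0.657 → holds here (LHS = RHS)
C. LHS = 100, RHS = 20 → fails here (LHS ≠ RHS)

Answer: C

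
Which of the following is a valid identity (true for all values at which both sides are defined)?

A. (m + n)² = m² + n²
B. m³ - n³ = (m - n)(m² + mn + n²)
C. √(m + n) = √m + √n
A: fails at (1, 4) — LHS = 25, RHS = 17.
B: holds — e.g. at (1, 4), both sides equal -63.
C: fails at (1, 3) — LHS = 2, RHS = 1 + √(3) ≈ 2.732.

Answer: B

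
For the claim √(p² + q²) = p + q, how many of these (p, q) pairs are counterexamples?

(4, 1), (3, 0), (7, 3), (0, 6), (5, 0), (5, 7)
Testing each pair:
(4, 1): LHS = √(17) ≈ 4.123, RHS = 5 → counterexample
(3, 0): LHS = 3, RHS = 3 → satisfies claim
(7, 3): LHS = √(58) ≈ 7.616, RHS = 10 → counterexample
(0, 6): LHS = 6, RHS = 6 → satisfies claim
(5, 0): LHS = 5, RHS = 5 → satisfies claim
(5, 7): LHS = √(74) ≈ 8.602, RHS = 12 → counterexample

That makes 3 counterexamples.

Answer: 3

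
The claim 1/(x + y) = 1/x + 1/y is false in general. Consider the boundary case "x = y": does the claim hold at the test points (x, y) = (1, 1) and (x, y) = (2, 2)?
At (1, 1): LHS = 1/2 ≠ RHS = 2
At (2, 2): LHS = 1/4 ≠ RHS = 1

Answer: No, fails at both test points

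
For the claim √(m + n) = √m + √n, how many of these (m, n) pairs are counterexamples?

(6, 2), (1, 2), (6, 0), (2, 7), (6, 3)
4

Testing each pair:
(6, 2): LHS = 2·√(2) ≈ 2.828, RHS = √(2) + √(6) ≈ 3.864 → counterexample
(1, 2): LHS = √(3) ≈ 1.732, RHS = 1 + √(2) ≈ 2.414 → counterexample
(6, 0): LHS = √(6) ≈ 2.449, RHS = √(6) ≈ 2.449 → satisfies claim
(2, 7): LHS = 3, RHS = √(2) + √(7) ≈ 4.06 → counterexample
(6, 3): LHS = 3, RHS = √(3) + √(6) ≈ 4.182 → counterexample

That makes 4 counterexamples.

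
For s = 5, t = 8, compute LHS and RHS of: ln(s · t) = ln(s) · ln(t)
LHS = ln(5 · 8) = ln(40) ≈ 3.689
RHS = ln(5) · ln(8) ≈ 3.347

LHS ≠ RHS (they differ by about 0.3421), so the equation does not hold here.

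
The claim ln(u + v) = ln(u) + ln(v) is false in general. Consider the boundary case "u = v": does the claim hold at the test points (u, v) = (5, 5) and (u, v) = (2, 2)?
At (5, 5): LHS = ln(10) ≈ 2.303 ≠ RHS = 2·ln(5) ≈ 3.219
At (2, 2): LHS = ln(4) ≈ 1.386, RHS = 2·ln(2) ≈ 1.386 → equal

Answer: Only at (2, 2)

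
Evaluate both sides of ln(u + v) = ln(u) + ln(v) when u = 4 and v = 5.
LHS = ln(4 + 5) = ln(9) ≈ 2.197
RHS = ln(4) + ln(5) ≈ 2.996

LHS ≠ RHS (they differ by about 0.7985), so the equation does not hold here.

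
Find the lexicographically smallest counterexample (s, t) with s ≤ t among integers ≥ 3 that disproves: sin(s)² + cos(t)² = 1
Substituting (3, 4) into the claim:
LHS = sin(3)² + cos(4)² ≈ 0.4472
RHS = 1

Since LHS ≠ RHS, this pair disproves the claim, and no lexicographically smaller pair (s ≤ t, integers ≥ 3) does.

For instance (3, 10) is also a counterexample (LHS = sin(3)² + cos(10)² ≈ 0.724, RHS = 1), but it's lexicographically larger.

Answer: (s, t) = (3, 4)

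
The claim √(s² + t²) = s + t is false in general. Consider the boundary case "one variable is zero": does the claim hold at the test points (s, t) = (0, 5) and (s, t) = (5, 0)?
At (0, 5): LHS = 5, RHS = 5 → equal
At (5, 0): LHS = 5, RHS = 5 → equal

So the claim does hold at both of these boundary points, even though it is not an identity.

Answer: Yes, holds at both test points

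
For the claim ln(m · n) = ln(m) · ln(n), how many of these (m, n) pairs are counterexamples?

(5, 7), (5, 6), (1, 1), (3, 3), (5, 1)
4

Testing each pair:
(5, 7): LHS = ln(35) ≈ 3.555, RHS = ln(5)·ln(7) ≈ 3.132 → counterexample
(5, 6): LHS = ln(30) ≈ 3.401, RHS = ln(5)·ln(6) ≈ 2.884 → counterexample
(1, 1): LHS = 0, RHS = 0 → satisfies claim
(3, 3): LHS = ln(9) ≈ 2.197, RHS = ln(3)² ≈ 1.207 → counterexample
(5, 1): LHS = ln(5) ≈ 1.609, RHS = 0 → counterexample

That makes 4 counterexamples.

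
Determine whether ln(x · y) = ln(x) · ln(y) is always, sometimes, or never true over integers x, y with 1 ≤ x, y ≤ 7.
Sometimes true

It holds at (x, y) = (1, 1) (both sides equal 0), but fails at (x, y) = (1, 3) (LHS = ln(3) ≈ 1.099, RHS = 0).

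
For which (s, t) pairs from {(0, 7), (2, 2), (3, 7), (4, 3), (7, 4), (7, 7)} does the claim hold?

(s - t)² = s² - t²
(2, 2), (7, 7)

Testing each pair:
(0, 7): LHS = 49, RHS = -49 → fails
(2, 2): LHS = 0, RHS = 0 → holds
(3, 7): LHS = 16, RHS = -40 → fails
(4, 3): LHS = 1, RHS = 7 → fails
(7, 4): LHS = 9, RHS = 33 → fails
(7, 7): LHS = 0, RHS = 0 → holds

2 of 6 pairs satisfy the claim.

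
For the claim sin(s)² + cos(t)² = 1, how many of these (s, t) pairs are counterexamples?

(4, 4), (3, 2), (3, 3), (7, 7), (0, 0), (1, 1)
Testing each pair:
(4, 4): LHS = cos(4)² + sin(4)² = 1, RHS = 1 → satisfies claim
(3, 2): LHS = sin(3)² + cos(2)² ≈ 0.1931, RHS = 1 → counterexample
(3, 3): LHS = sin(3)² + cos(3)² = 1, RHS = 1 → satisfies claim
(7, 7): LHS = sin(7)² + cos(7)² = 1, RHS = 1 → satisfies claim
(0, 0): LHS = 1, RHS = 1 → satisfies claim
(1, 1): LHS = cos(1)² + sin(1)² = 1, RHS = 1 → satisfies claim

That makes 1 counterexample.

Answer: 1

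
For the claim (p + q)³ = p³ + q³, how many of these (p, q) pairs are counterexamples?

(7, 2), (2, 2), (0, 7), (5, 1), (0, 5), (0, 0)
3

Testing each pair:
(7, 2): LHS = 729, RHS = 351 → counterexample
(2, 2): LHS = 64, RHS = 16 → counterexample
(0, 7): LHS = 343, RHS = 343 → satisfies claim
(5, 1): LHS = 216, RHS = 126 → counterexample
(0, 5): LHS = 125, RHS = 125 → satisfies claim
(0, 0): LHS = 0, RHS = 0 → satisfies claim

That makes 3 counterexamples.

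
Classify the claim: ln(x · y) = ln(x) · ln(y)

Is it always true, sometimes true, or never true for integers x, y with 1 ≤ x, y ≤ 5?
Sometimes true

It holds at (x, y) = (1, 1) (both sides equal 0), but fails at (x, y) = (4, 5) (LHS = ln(20) ≈ 2.996, RHS = ln(4)·ln(5) ≈ 2.231).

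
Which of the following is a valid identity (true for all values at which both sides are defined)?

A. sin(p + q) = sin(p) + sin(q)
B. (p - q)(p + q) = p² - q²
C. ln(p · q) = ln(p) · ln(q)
A: fails at (5, 5) — LHS = sin(10) ≈ -0.544, RHS = 2·sin(5) ≈ -1.918.
B: holds — e.g. at (0, 1), both sides equal -1.
C: fails at (3, 4) — LHS = ln(12) ≈ 2.485, RHS = ln(3)·ln(4) ≈ 1.523.

Answer: B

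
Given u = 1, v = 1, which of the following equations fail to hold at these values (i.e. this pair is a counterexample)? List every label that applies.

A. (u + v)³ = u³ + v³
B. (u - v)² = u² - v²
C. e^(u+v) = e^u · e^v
A

Evaluating each claim at the given values:
A. LHS = 8, RHS = 2 → fails here (LHS ≠ RHS)
B. LHS = 0, RHS = 0 → holds here (LHS = RHS)
C. LHS = e^2 ≈ 7.389, RHS = e^2 ≈ 7.389 → holds here (LHS = RHS)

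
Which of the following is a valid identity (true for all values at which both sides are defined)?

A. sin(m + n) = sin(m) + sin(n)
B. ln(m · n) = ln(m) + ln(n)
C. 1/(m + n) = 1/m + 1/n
A: fails at (2, 5) — LHS = sin(7) ≈ 0.657, RHS = sin(5) + sin(2) ≈ -0.04963.
B: holds — e.g. at (1, 4), both sides equal ln(4) ≈ 1.386.
C: fails at (4, 4) — LHS = 1/8, RHS = 1/2.

Answer: B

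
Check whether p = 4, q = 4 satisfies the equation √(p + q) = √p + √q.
Fails

Substituting p = 4, q = 4:

LHS = √(4 + 4) = 2·√(2) ≈ 2.828
RHS = √4 + √4 = 4

LHS ≠ RHS, so the equation does not hold at this point.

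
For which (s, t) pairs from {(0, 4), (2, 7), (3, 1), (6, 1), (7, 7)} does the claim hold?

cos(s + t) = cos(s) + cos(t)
Testing each pair:
(0, 4): LHS = cos(4) ≈ -0.6536, RHS = cos(4) + 1 ≈ 0.3464 → fails
(2, 7): LHS = cos(9) ≈ -0.9111, RHS = cos(2) + cos(7) ≈ 0.3378 → fails
(3, 1): LHS = cos(4) ≈ -0.6536, RHS = cos(3) + cos(1) ≈ -0.4497 → fails
(6, 1): LHS = cos(7) ≈ 0.7539, RHS = cos(1) + cos(6) ≈ 1.5 → fails
(7, 7): LHS = cos(14) ≈ 0.1367, RHS = 2·cos(7) ≈ 1.508 → fails

No pair satisfies the claim.

Answer: None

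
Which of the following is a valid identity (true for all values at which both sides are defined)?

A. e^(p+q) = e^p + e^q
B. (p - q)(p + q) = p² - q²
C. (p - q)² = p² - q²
A: fails at (1, 3) — LHS = e^4 ≈ 54.6, RHS = e + e^3 ≈ 22.8.
B: holds — e.g. at (3, 4), both sides equal -7.
C: fails at (1, 2) — LHS = 1, RHS = -3.

Answer: B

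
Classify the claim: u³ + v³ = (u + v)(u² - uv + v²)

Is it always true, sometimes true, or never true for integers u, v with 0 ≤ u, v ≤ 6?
The identity holds for every pair in the range. For instance at (u, v) = (1, 0): both sides equal 1.

Answer: Always true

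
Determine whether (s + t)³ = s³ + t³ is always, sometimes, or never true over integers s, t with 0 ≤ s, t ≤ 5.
It holds at (s, t) = (0, 1) (both sides equal 1), but fails at (s, t) = (5, 2) (LHS = 343, RHS = 133).

Answer: Sometimes true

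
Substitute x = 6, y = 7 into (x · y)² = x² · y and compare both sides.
LHS = (6 · 7)² = 1764
RHS = 6² · 7 = 252

LHS ≠ RHS, so the equation does not hold here.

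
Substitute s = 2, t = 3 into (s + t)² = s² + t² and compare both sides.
LHS = (2 + 3)² = 25
RHS = 2² + 3² = 13

LHS ≠ RHS, so the equation does not hold here.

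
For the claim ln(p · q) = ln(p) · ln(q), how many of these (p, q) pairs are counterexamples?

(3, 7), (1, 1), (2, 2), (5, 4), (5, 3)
4

Testing each pair:
(3, 7): LHS = ln(21) ≈ 3.045, RHS = ln(3)·ln(7) ≈ 2.138 → counterexample
(1, 1): LHS = 0, RHS = 0 → satisfies claim
(2, 2): LHS = ln(4) ≈ 1.386, RHS = ln(2)² ≈ 0.4805 → counterexample
(5, 4): LHS = ln(20) ≈ 2.996, RHS = ln(4)·ln(5) ≈ 2.231 → counterexample
(5, 3): LHS = ln(15) ≈ 2.708, RHS = ln(3)·ln(5) ≈ 1.768 → counterexample

That makes 4 counterexamples.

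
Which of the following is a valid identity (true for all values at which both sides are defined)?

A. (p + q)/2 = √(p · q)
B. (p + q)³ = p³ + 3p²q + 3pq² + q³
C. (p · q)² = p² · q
A: fails at (2, 5) — LHS = 7/2, RHS = √(10) ≈ 3.162.
B: holds — e.g. at (1, 2), both sides equal 27.
C: fails at (1, 5) — LHS = 25, RHS = 5.

Answer: B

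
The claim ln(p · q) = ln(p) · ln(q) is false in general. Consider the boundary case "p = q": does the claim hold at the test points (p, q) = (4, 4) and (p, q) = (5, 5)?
At (4, 4): LHS = ln(16) ≈ 2.773 ≠ RHS = ln(4)² ≈ 1.922
At (5, 5): LHS = ln(25) ≈ 3.219 ≠ RHS = ln(5)² ≈ 2.59

Answer: No, fails at both test points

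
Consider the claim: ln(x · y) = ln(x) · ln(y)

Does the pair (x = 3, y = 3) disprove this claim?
Yes

Substituting x = 3, y = 3:
LHS = ln(3 · 3) = ln(9) ≈ 2.197
RHS = ln(3) · ln(3) = ln(3)² ≈ 1.207

Since LHS ≠ RHS, this pair disproves the claim.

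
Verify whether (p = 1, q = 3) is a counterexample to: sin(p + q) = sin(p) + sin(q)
Substituting p = 1, q = 3:
LHS = sin(1 + 3) = sin(4) ≈ -0.7568
RHS = sin(1) + sin(3) ≈ 0.9826

Since LHS ≠ RHS, this pair disproves the claim.

Answer: Yes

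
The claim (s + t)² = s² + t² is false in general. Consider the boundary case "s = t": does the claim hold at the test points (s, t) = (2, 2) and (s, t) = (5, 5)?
At (2, 2): LHS = 16 ≠ RHS = 8
At (5, 5): LHS = 100 ≠ RHS = 50

Answer: No, fails at both test points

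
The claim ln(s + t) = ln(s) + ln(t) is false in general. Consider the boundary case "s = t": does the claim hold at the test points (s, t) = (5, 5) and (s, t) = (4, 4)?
No, fails at both test points

At (5, 5): LHS = ln(10) ≈ 2.303 ≠ RHS = 2·ln(5) ≈ 3.219
At (4, 4): LHS = ln(8) ≈ 2.079 ≠ RHS = 2·ln(4) ≈ 2.773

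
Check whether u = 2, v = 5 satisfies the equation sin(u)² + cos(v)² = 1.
Substituting u = 2, v = 5:

LHS = sin(2)² + cos(5)² ≈ 0.9073
RHS = 1

LHS ≠ RHS, so the equation does not hold at this point.

Answer: Fails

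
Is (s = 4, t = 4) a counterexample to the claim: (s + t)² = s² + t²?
Yes

Substituting s = 4, t = 4:
LHS = (4 + 4)² = 64
RHS = 4² + 4² = 32

Since LHS ≠ RHS, this pair disproves the claim.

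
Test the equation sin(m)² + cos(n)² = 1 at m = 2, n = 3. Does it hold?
Substituting m = 2, n = 3:

LHS = sin(2)² + cos(3)² ≈ 1.807
RHS = 1

LHS ≠ RHS, so the equation does not hold at this point.

Answer: Fails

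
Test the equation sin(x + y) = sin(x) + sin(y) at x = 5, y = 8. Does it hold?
Substituting x = 5, y = 8:

LHS = sin(5 + 8) = sin(13) ≈ 0.4202
RHS = sin(5) + sin(8) ≈ 0.03043

LHS ≠ RHS, so the equation does not hold at this point.

Answer: Fails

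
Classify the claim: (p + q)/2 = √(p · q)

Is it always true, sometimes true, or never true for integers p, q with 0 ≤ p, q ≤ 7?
It holds at (p, q) = (1, 1) (both sides equal 1), but fails at (p, q) = (4, 7) (LHS = 11/2, RHS = 2·√(7) ≈ 5.292).

Answer: Sometimes true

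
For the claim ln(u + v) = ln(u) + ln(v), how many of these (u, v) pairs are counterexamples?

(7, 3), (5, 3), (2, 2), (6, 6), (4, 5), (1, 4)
Testing each pair:
(7, 3): LHS = ln(10) ≈ 2.303, RHS = ln(3) + ln(7) ≈ 3.045 → counterexample
(5, 3): LHS = ln(8) ≈ 2.079, RHS = ln(3) + ln(5) ≈ 2.708 → counterexample
(2, 2): LHS = ln(4) ≈ 1.386, RHS = 2·ln(2) ≈ 1.386 → satisfies claim
(6, 6): LHS = ln(12) ≈ 2.485, RHS = 2·ln(6) ≈ 3.584 → counterexample
(4, 5): LHS = ln(9) ≈ 2.197, RHS = ln(4) + ln(5) ≈ 2.996 → counterexample
(1, 4): LHS = ln(5) ≈ 1.609, RHS = ln(4) ≈ 1.386 → counterexample

That makes 5 counterexamples.

Answer: 5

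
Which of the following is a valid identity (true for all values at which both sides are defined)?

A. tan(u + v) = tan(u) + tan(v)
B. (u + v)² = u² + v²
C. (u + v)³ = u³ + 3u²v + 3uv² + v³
A: fails at (3, 5) — LHS = tan(8) ≈ -6.8, RHS = tan(5) + tan(3) ≈ -3.523.
B: fails at (1, 3) — LHS = 16, RHS = 10.
C: holds — e.g. at (3, 4), both sides equal 343.

Answer: C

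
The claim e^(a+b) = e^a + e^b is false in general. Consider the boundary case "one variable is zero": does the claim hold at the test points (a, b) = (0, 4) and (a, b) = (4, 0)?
No, fails at both test points

At (0, 4): LHS = e^4 ≈ 54.6 ≠ RHS = 1 + e^4 ≈ 55.6
At (4, 0): LHS = e^4 ≈ 54.6 ≠ RHS = 1 + e^4 ≈ 55.6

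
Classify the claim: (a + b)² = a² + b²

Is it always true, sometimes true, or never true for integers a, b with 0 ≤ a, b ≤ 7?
It holds at (a, b) = (0, 3) (both sides equal 9), but fails at (a, b) = (6, 1) (LHS = 49, RHS = 37).

Answer: Sometimes true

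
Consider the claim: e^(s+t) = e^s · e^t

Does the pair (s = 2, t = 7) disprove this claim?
No

Substituting s = 2, t = 7:
LHS = e^(2+7) = e^9 ≈ 8103
RHS = e^2 · e^7 = e^9 ≈ 8103

The sides agree, so this pair does not disprove the claim.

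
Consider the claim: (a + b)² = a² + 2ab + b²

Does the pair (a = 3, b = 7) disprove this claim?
No

Substituting a = 3, b = 7:
LHS = (3 + 7)² = 100
RHS = 3² + 2·3·7 + 7² = 100

The sides agree, so this pair does not disprove the claim.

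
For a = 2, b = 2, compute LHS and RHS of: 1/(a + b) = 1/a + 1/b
LHS = 1/(2 + 2) = 1/4
RHS = 1/2 + 1/2 = 1

LHS ≠ RHS, so the equation does not hold here.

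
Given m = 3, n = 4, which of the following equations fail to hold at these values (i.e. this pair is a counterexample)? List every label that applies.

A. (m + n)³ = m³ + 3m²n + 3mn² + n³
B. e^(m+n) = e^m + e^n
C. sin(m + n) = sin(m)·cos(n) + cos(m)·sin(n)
B

Evaluating each claim at the given values:
A. LHS = 343, RHS = 343 → holds here (LHS = RHS)
B. LHS = e^7 ≈ 1097, RHS = e^3 + e^4 ≈ 74.68 → fails here (LHS ≠ RHS)
C. LHS = sin(7) ≈ 0.657, RHS = sin(3)·cos(4) + sin(4)·cos(3) ≈ 0.657 → holds here (LHS = RHS)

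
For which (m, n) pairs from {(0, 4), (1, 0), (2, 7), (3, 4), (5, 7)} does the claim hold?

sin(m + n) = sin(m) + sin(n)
(0, 4), (1, 0)

Testing each pair:
(0, 4): LHS = sin(4) ≈ -0.7568, RHS = sin(4) ≈ -0.7568 → holds
(1, 0): LHS = sin(1) ≈ 0.8415, RHS = sin(1) ≈ 0.8415 → holds
(2, 7): LHS = sin(9) ≈ 0.4121, RHS = sin(7) + sin(2) ≈ 1.566 → fails
(3, 4): LHS = sin(7) ≈ 0.657, RHS = sin(4) + sin(3) ≈ -0.6157 → fails
(5, 7): LHS = sin(12) ≈ -0.5366, RHS = sin(5) + sin(7) ≈ -0.3019 → fails

2 of 5 pairs satisfy the claim.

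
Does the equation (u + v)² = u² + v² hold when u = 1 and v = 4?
Substituting u = 1, v = 4:

LHS = (1 + 4)² = 25
RHS = 1² + 4² = 17

LHS ≠ RHS, so the equation does not hold at this point.

Answer: Fails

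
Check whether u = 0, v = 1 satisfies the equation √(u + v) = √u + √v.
Holds

Substituting u = 0, v = 1:

LHS = √(0 + 1) = 1
RHS = √0 + √1 = 1

LHS = RHS, so the equation holds at this point.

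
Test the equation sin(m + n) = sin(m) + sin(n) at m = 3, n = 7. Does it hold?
Substituting m = 3, n = 7:

LHS = sin(3 + 7) = sin(10) ≈ -0.544
RHS = sin(3) + sin(7) ≈ 0.7981

LHS ≠ RHS, so the equation does not hold at this point.

Answer: Fails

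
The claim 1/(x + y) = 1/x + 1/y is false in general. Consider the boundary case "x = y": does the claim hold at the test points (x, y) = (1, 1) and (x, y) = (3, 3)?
No, fails at both test points

At (1, 1): LHS = 1/2 ≠ RHS = 2
At (3, 3): LHS = 1/6 ≠ RHS = 2/3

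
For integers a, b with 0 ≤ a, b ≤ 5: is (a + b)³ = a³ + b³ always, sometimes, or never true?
Sometimes true

It holds at (a, b) = (0, 5) (both sides equal 125), but fails at (a, b) = (4, 3) (LHS = 343, RHS = 91).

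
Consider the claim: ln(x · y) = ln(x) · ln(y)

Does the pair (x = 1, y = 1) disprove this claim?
Substituting x = 1, y = 1:
LHS = ln(1 · 1) = 0
RHS = ln(1) · ln(1) = 0

The sides agree, so this pair does not disprove the claim.

Answer: No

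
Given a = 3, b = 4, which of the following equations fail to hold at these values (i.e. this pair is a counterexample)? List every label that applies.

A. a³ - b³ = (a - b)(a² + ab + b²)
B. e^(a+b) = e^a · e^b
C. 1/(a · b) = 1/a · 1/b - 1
Evaluating each claim at the given values:
A. LHS = -37, RHS = -37 → holds here (LHS = RHS)
B. LHS = e^7 ≈ 1097, RHS = e^7 ≈ 1097 → holds here (LHS = RHS)
C. LHS = 1/12, RHS = -11/12 → fails here (LHS ≠ RHS)

Answer: C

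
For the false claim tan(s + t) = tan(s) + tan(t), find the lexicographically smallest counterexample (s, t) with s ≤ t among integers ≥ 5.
Substituting (5, 5) into the claim:
LHS = tan(5 + 5) = tan(10) ≈ 0.6484
RHS = tan(5) + tan(5) = 2·tan(5) ≈ -6.761

Since LHS ≠ RHS, this pair disproves the claim, and no lexicographically smaller pair (s ≤ t, integers ≥ 5) does.

For instance (8, 10) is also a counterexample (LHS = tan(18) ≈ -1.137, RHS = tan(8) + tan(10) ≈ -6.151), but it's lexicographically larger.

Answer: (s, t) = (5, 5)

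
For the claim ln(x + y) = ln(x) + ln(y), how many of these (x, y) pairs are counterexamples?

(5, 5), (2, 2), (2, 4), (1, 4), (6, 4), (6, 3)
Testing each pair:
(5, 5): LHS = ln(10) ≈ 2.303, RHS = 2·ln(5) ≈ 3.219 → counterexample
(2, 2): LHS = ln(4) ≈ 1.386, RHS = 2·ln(2) ≈ 1.386 → satisfies claim
(2, 4): LHS = ln(6) ≈ 1.792, RHS = ln(2) + ln(4) ≈ 2.079 → counterexample
(1, 4): LHS = ln(5) ≈ 1.609, RHS = ln(4) ≈ 1.386 → counterexample
(6, 4): LHS = ln(10) ≈ 2.303, RHS = ln(4) + ln(6) ≈ 3.178 → counterexample
(6, 3): LHS = ln(9) ≈ 2.197, RHS = ln(3) + ln(6) ≈ 2.89 → counterexample

That makes 5 counterexamples.

Answer: 5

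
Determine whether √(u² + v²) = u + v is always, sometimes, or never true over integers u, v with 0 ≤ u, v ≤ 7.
Sometimes true

It holds at (u, v) = (0, 2) (both sides equal 2), but fails at (u, v) = (6, 6) (LHS = 6·√(2) ≈ 8.485, RHS = 12).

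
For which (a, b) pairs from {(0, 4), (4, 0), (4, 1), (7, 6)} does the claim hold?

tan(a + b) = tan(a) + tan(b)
Testing each pair:
(0, 4): LHS = tan(4) ≈ 1.158, RHS = tan(4) ≈ 1.158 → holds
(4, 0): LHS = tan(4) ≈ 1.158, RHS = tan(4) ≈ 1.158 → holds
(4, 1): LHS = tan(5) ≈ -3.381, RHS = tan(4) + tan(1) ≈ 2.715 → fails
(7, 6): LHS = tan(13) ≈ 0.463, RHS = tan(6) + tan(7) ≈ 0.5804 → fails

2 of 4 pairs satisfy the claim.

Answer: (0, 4), (4, 0)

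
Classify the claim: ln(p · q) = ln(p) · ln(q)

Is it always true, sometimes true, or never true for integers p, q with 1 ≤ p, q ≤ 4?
It holds at (p, q) = (1, 1) (both sides equal 0), but fails at (p, q) = (2, 3) (LHS = ln(6) ≈ 1.792, RHS = ln(2)·ln(3) ≈ 0.7615).

Answer: Sometimes true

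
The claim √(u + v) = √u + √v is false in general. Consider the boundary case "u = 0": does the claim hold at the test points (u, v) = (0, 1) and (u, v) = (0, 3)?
Yes, holds at both test points

At (0, 1): LHS = 1, RHS = 1 → equal
At (0, 3): LHS = √(3) ≈ 1.732, RHS = √(3) ≈ 1.732 → equal

So the claim does hold at both of these boundary points, even though it is not an identity.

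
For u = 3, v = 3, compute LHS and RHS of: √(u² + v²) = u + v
LHS = √(3² + 3²) = 3·√(2) ≈ 4.243
RHS = 3 + 3 = 6

LHS ≠ RHS (they differ by about 1.757), so the equation does not hold here.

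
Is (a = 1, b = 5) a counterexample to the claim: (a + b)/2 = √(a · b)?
Substituting a = 1, b = 5:
LHS = (1 + 5)/2 = 3
RHS = √(1 · 5) = √(5) ≈ 2.236

Since LHS ≠ RHS, this pair disproves the claim.

Answer: Yes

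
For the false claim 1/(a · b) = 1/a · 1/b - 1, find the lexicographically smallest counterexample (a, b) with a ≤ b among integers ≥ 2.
(a, b) = (2, 2)

Substituting (2, 2) into the claim:
LHS = 1/(2 · 2) = 1/4
RHS = 1/2 · 1/2 - 1 = -3/4

Since LHS ≠ RHS, this pair disproves the claim, and no lexicographically smaller pair (a ≤ b, integers ≥ 2) does.

For instance (5, 6) is also a counterexample (LHS = 1/30, RHS = -29/30), but it's lexicographically larger.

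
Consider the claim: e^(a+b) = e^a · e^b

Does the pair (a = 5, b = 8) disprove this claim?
Substituting a = 5, b = 8:
LHS = e^(5+8) = e^13 ≈ 442413.4
RHS = e^5 · e^8 = e^13 ≈ 442413.4

The sides agree, so this pair does not disprove the claim.

Answer: No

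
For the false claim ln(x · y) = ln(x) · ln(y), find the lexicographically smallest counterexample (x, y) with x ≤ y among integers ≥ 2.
Substituting (2, 2) into the claim:
LHS = ln(2 · 2) = ln(4) ≈ 1.386
RHS = ln(2) · ln(2) = ln(2)² ≈ 0.4805

Since LHS ≠ RHS, this pair disproves the claim, and no lexicographically smaller pair (x ≤ y, integers ≥ 2) does.

For instance (2, 9) is also a counterexample (LHS = ln(18) ≈ 2.89, RHS = ln(2)·ln(9) ≈ 1.523), but it's lexicographically larger.

Answer: (x, y) = (2, 2)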